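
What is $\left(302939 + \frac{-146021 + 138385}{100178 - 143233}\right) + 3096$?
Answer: $\frac{13176344561}{43055} \approx 3.0604 \cdot 10^{5}$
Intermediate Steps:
$\left(302939 + \frac{-146021 + 138385}{100178 - 143233}\right) + 3096 = \left(302939 - \frac{7636}{-43055}\right) + 3096 = \left(302939 - - \frac{7636}{43055}\right) + 3096 = \left(302939 + \frac{7636}{43055}\right) + 3096 = \frac{13043046281}{43055} + 3096 = \frac{13176344561}{43055}$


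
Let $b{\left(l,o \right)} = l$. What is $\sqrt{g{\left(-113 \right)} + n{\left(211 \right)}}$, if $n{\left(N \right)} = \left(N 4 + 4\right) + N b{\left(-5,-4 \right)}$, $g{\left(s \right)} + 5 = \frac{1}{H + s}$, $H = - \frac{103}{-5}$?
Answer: $\frac{i \sqrt{45252438}}{462} \approx 14.561 i$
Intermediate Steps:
$H = \frac{103}{5}$ ($H = \left(-103\right) \left(- \frac{1}{5}\right) = \frac{103}{5} \approx 20.6$)
$g{\left(s \right)} = -5 + \frac{1}{\frac{103}{5} + s}$
$n{\left(N \right)} = 4 - N$ ($n{\left(N \right)} = \left(N 4 + 4\right) + N \left(-5\right) = \left(4 N + 4\right) - 5 N = \left(4 + 4 N\right) - 5 N = 4 - N$)
$\sqrt{g{\left(-113 \right)} + n{\left(211 \right)}} = \sqrt{\frac{5 \left(-102 - -565\right)}{103 + 5 \left(-113\right)} + \left(4 - 211\right)} = \sqrt{\frac{5 \left(-102 + 565\right)}{103 - 565} + \left(4 - 211\right)} = \sqrt{5 \frac{1}{-462} \cdot 463 - 207} = \sqrt{5 \left(- \frac{1}{462}\right) 463 - 207} = \sqrt{- \frac{2315}{462} - 207} = \sqrt{- \frac{97949}{462}} = \frac{i \sqrt{45252438}}{462}$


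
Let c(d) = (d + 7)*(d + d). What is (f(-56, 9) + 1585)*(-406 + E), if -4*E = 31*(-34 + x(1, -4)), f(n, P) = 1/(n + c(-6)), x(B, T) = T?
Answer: -24034717/136 ≈ -1.7673e+5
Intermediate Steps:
c(d) = 2*d*(7 + d) (c(d) = (7 + d)*(2*d) = 2*d*(7 + d))
f(n, P) = 1/(-12 + n) (f(n, P) = 1/(n + 2*(-6)*(7 - 6)) = 1/(n + 2*(-6)*1) = 1/(n - 12) = 1/(-12 + n))
E = 589/2 (E = -31*(-34 - 4)/4 = -31*(-38)/4 = -1/4*(-1178) = 589/2 ≈ 294.50)
(f(-56, 9) + 1585)*(-406 + E) = (1/(-12 - 56) + 1585)*(-406 + 589/2) = (1/(-68) + 1585)*(-223/2) = (-1/68 + 1585)*(-223/2) = (107779/68)*(-223/2) = -24034717/136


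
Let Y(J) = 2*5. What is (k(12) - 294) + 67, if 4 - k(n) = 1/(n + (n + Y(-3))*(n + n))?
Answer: -120421/540 ≈ -223.00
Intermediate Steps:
Y(J) = 10
k(n) = 4 - 1/(n + 2*n*(10 + n)) (k(n) = 4 - 1/(n + (n + 10)*(n + n)) = 4 - 1/(n + (10 + n)*(2*n)) = 4 - 1/(n + 2*n*(10 + n)))
(k(12) - 294) + 67 = ((-1 + 8*12**2 + 84*12)/(12*(21 + 2*12)) - 294) + 67 = ((-1 + 8*144 + 1008)/(12*(21 + 24)) - 294) + 67 = ((1/12)*(-1 + 1152 + 1008)/45 - 294) + 67 = ((1/12)*(1/45)*2159 - 294) + 67 = (2159/540 - 294) + 67 = -156601/540 + 67 = -120421/540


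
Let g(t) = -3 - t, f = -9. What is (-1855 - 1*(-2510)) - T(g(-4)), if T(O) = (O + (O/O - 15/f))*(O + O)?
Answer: 1943/3 ≈ 647.67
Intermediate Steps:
T(O) = 2*O*(8/3 + O) (T(O) = (O + (O/O - 15/(-9)))*(O + O) = (O + (1 - 15*(-⅑)))*(2*O) = (O + (1 + 5/3))*(2*O) = (O + 8/3)*(2*O) = (8/3 + O)*(2*O) = 2*O*(8/3 + O))
(-1855 - 1*(-2510)) - T(g(-4)) = (-1855 - 1*(-2510)) - 2*(-3 - 1*(-4))*(8 + 3*(-3 - 1*(-4)))/3 = (-1855 + 2510) - 2*(-3 + 4)*(8 + 3*(-3 + 4))/3 = 655 - 2*(8 + 3*1)/3 = 655 - 2*(8 + 3)/3 = 655 - 2*11/3 = 655 - 1*22/3 = 655 - 22/3 = 1943/3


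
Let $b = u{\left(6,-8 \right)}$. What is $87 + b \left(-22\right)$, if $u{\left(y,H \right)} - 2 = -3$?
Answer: $109$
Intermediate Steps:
$u{\left(y,H \right)} = -1$ ($u{\left(y,H \right)} = 2 - 3 = -1$)
$b = -1$
$87 + b \left(-22\right) = 87 - -22 = 87 + 22 = 109$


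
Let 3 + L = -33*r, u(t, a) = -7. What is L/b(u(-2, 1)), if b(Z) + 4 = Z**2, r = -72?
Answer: 791/15 ≈ 52.733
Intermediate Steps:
L = 2373 (L = -3 - 33*(-72) = -3 + 2376 = 2373)
b(Z) = -4 + Z**2
L/b(u(-2, 1)) = 2373/(-4 + (-7)**2) = 2373/(-4 + 49) = 2373/45 = 2373*(1/45) = 791/15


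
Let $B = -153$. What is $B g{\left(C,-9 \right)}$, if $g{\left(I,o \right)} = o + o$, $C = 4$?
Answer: $2754$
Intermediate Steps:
$g{\left(I,o \right)} = 2 o$
$B g{\left(C,-9 \right)} = - 153 \cdot 2 \left(-9\right) = \left(-153\right) \left(-18\right) = 2754$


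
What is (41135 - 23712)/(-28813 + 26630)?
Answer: -17423/2183 ≈ -7.9812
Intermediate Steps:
(41135 - 23712)/(-28813 + 26630) = 17423/(-2183) = 17423*(-1/2183) = -17423/2183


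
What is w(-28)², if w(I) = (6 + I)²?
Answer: 234256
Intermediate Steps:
w(-28)² = ((6 - 28)²)² = ((-22)²)² = 484² = 234256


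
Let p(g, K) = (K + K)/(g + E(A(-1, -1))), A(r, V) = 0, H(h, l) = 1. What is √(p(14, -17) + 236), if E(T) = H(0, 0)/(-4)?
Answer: 26*√1045/55 ≈ 15.282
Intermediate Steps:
E(T) = -¼ (E(T) = 1/(-4) = 1*(-¼) = -¼)
p(g, K) = 2*K/(-¼ + g) (p(g, K) = (K + K)/(g - ¼) = (2*K)/(-¼ + g) = 2*K/(-¼ + g))
√(p(14, -17) + 236) = √(8*(-17)/(-1 + 4*14) + 236) = √(8*(-17)/(-1 + 56) + 236) = √(8*(-17)/55 + 236) = √(8*(-17)*(1/55) + 236) = √(-136/55 + 236) = √(12844/55) = 26*√1045/55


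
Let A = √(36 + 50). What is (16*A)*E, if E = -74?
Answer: -1184*√86 ≈ -10980.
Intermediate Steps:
A = √86 ≈ 9.2736
(16*A)*E = (16*√86)*(-74) = -1184*√86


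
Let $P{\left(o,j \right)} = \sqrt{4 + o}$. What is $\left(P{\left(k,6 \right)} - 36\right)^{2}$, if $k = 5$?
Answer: $1089$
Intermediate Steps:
$\left(P{\left(k,6 \right)} - 36\right)^{2} = \left(\sqrt{4 + 5} - 36\right)^{2} = \left(\sqrt{9} - 36\right)^{2} = \left(3 - 36\right)^{2} = \left(-33\right)^{2} = 1089$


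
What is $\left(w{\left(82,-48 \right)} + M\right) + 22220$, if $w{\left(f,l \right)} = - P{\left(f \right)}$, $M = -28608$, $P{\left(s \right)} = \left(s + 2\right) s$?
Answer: $-13276$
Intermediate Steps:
$P{\left(s \right)} = s \left(2 + s\right)$ ($P{\left(s \right)} = \left(2 + s\right) s = s \left(2 + s\right)$)
$w{\left(f,l \right)} = - f \left(2 + f\right)$
$\left(w{\left(82,-48 \right)} + M\right) + 22220 = \left(\left(-1\right) 82 \left(2 + 82\right) - 28608\right) + 22220 = \left(\left(-1\right) 82 \cdot 84 - 28608\right) + 22220 = \left(-6888 - 28608\right) + 22220 = -35496 + 22220 = -13276$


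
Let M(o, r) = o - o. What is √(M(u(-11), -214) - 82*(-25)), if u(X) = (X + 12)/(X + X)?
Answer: 5*√82 ≈ 45.277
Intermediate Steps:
u(X) = (12 + X)/(2*X) (u(X) = (12 + X)/((2*X)) = (12 + X)*(1/(2*X)) = (12 + X)/(2*X))
M(o, r) = 0
√(M(u(-11), -214) - 82*(-25)) = √(0 - 82*(-25)) = √(0 + 2050) = √2050 = 5*√82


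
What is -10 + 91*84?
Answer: 7634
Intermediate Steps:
-10 + 91*84 = -10 + 7644 = 7634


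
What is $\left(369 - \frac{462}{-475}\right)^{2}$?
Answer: $\frac{30883493169}{225625} \approx 1.3688 \cdot 10^{5}$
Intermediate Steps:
$\left(369 - \frac{462}{-475}\right)^{2} = \left(369 - - \frac{462}{475}\right)^{2} = \left(369 + \frac{462}{475}\right)^{2} = \left(\frac{175737}{475}\right)^{2} = \frac{30883493169}{225625}$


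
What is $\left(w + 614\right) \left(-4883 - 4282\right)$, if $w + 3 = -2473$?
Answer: $17065230$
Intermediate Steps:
$w = -2476$ ($w = -3 - 2473 = -2476$)
$\left(w + 614\right) \left(-4883 - 4282\right) = \left(-2476 + 614\right) \left(-4883 - 4282\right) = \left(-1862\right) \left(-9165\right) = 17065230$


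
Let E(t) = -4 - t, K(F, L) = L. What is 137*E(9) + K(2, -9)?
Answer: -1790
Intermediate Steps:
137*E(9) + K(2, -9) = 137*(-4 - 1*9) - 9 = 137*(-4 - 9) - 9 = 137*(-13) - 9 = -1781 - 9 = -1790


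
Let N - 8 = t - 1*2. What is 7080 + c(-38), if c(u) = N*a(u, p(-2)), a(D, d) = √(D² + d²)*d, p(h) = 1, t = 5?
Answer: 7080 + 187*√5 ≈ 7498.1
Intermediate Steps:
a(D, d) = d*√(D² + d²)
N = 11 (N = 8 + (5 - 1*2) = 8 + (5 - 2) = 8 + 3 = 11)
c(u) = 11*√(1 + u²) (c(u) = 11*(1*√(u² + 1²)) = 11*(1*√(u² + 1)) = 11*(1*√(1 + u²)) = 11*√(1 + u²))
7080 + c(-38) = 7080 + 11*√(1 + (-38)²) = 7080 + 11*√(1 + 1444) = 7080 + 11*√1445 = 7080 + 11*(17*√5) = 7080 + 187*√5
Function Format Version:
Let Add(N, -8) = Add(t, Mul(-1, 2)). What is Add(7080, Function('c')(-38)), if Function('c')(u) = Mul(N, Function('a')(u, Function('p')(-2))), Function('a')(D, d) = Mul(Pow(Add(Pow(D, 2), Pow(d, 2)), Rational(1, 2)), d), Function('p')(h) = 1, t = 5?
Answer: Add(7080, Mul(187, Pow(5, Rational(1, 2)))) ≈ 7498.1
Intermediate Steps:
Function('a')(D, d) = Mul(d, Pow(Add(Pow(D, 2), Pow(d, 2)), Rational(1, 2)))
N = 11 (N = Add(8, Add(5, Mul(-1, 2))) = Add(8, Add(5, -2)) = Add(8, 3) = 11)
Function('c')(u) = Mul(11, Pow(Add(1, Pow(u, 2)), Rational(1, 2))) (Function('c')(u) = Mul(11, Mul(1, Pow(Add(Pow(u, 2), Pow(1, 2)), Rational(1, 2)))) = Mul(11, Mul(1, Pow(Add(Pow(u, 2), 1), Rational(1, 2)))) = Mul(11, Mul(1, Pow(Add(1, Pow(u, 2)), Rational(1, 2)))) = Mul(11, Pow(Add(1, Pow(u, 2)), Rational(1, 2))))
Add(7080, Function('c')(-38)) = Add(7080, Mul(11, Pow(Add(1, Pow(-38, 2)), Rational(1, 2)))) = Add(7080, Mul(11, Pow(Add(1, 1444), Rational(1, 2)))) = Add(7080, Mul(11, Pow(1445, Rational(1, 2)))) = Add(7080, Mul(11, Mul(17, Pow(5, Rational(1, 2))))) = Add(7080, Mul(187, Pow(5, Rational(1, 2))))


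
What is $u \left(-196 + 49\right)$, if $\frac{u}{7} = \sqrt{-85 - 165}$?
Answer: $- 5145 i \sqrt{10} \approx - 16270.0 i$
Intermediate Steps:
$u = 35 i \sqrt{10}$ ($u = 7 \sqrt{-85 - 165} = 7 \sqrt{-250} = 7 \cdot 5 i \sqrt{10} = 35 i \sqrt{10} \approx 110.68 i$)
$u \left(-196 + 49\right) = 35 i \sqrt{10} \left(-196 + 49\right) = 35 i \sqrt{10} \left(-147\right) = - 5145 i \sqrt{10}$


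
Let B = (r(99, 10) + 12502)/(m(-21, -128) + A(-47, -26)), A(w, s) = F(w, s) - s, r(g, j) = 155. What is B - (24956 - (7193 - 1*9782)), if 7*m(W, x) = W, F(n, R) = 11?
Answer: -923873/34 ≈ -27173.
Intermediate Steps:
m(W, x) = W/7
A(w, s) = 11 - s
B = 12657/34 (B = (155 + 12502)/((⅐)*(-21) + (11 - 1*(-26))) = 12657/(-3 + (11 + 26)) = 12657/(-3 + 37) = 12657/34 ≈ 372.26)
B - (24956 - (7193 - 1*9782)) = 12657/34 - (24956 - (7193 - 1*9782)) = 12657/34 - (24956 - (7193 - 9782)) = 12657/34 - (24956 - 1*(-2589)) = 12657/34 - (24956 + 2589) = 12657/34 - 1*27545 = 12657/34 - 27545 = -923873/34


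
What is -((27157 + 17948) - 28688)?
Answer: -16417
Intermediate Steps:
-((27157 + 17948) - 28688) = -(45105 - 28688) = -1*16417 = -16417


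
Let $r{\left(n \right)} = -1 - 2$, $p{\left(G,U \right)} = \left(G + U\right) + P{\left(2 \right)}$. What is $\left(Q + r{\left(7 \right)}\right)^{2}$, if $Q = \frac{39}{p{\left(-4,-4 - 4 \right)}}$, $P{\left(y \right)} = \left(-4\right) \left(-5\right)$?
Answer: $\frac{225}{64} \approx 3.5156$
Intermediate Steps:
$P{\left(y \right)} = 20$
$p{\left(G,U \right)} = 20 + G + U$ ($p{\left(G,U \right)} = \left(G + U\right) + 20 = 20 + G + U$)
$r{\left(n \right)} = -3$
$Q = \frac{39}{8}$ ($Q = \frac{39}{20 - 4 - 8} = \frac{39}{8} \approx 4.875$)
$\left(Q + r{\left(7 \right)}\right)^{2} = \left(\frac{39}{8} - 3\right)^{2} = \left(\frac{15}{8}\right)^{2} = \frac{225}{64}$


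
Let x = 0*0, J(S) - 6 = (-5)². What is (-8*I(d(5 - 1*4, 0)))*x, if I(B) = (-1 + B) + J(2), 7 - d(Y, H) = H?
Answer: 0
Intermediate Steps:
J(S) = 31 (J(S) = 6 + (-5)² = 6 + 25 = 31)
x = 0
d(Y, H) = 7 - H
I(B) = 30 + B (I(B) = (-1 + B) + 31 = 30 + B)
(-8*I(d(5 - 1*4, 0)))*x = -8*(30 + (7 - 1*0))*0 = -8*(30 + (7 + 0))*0 = -8*(30 + 7)*0 = -8*37*0 = -296*0 = 0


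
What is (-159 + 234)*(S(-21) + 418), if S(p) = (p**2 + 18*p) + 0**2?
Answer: 36075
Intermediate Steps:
S(p) = p**2 + 18*p (S(p) = (p**2 + 18*p) + 0 = p**2 + 18*p)
(-159 + 234)*(S(-21) + 418) = (-159 + 234)*(-21*(18 - 21) + 418) = 75*(-21*(-3) + 418) = 75*(63 + 418) = 75*481 = 36075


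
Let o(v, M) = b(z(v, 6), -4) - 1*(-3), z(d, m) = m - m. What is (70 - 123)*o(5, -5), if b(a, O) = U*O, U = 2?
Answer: 265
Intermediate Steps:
z(d, m) = 0
b(a, O) = 2*O
o(v, M) = -5 (o(v, M) = 2*(-4) - 1*(-3) = -8 + 3 = -5)
(70 - 123)*o(5, -5) = (70 - 123)*(-5) = -53*(-5) = 265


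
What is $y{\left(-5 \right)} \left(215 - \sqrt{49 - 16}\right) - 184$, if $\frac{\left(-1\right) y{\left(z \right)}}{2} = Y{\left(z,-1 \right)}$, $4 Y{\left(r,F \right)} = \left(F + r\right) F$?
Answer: $-829 + 3 \sqrt{33} \approx -811.77$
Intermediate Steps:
$Y{\left(r,F \right)} = \frac{F \left(F + r\right)}{4}$ ($Y{\left(r,F \right)} = \frac{\left(F + r\right) F}{4} = \frac{F \left(F + r\right)}{4}$)
$y{\left(z \right)} = - \frac{1}{2} + \frac{z}{2}$ ($y{\left(z \right)} = - 2 \cdot \frac{1}{4} \left(-1\right) \left(-1 + z\right) = - 2 \left(\frac{1}{4} - \frac{z}{4}\right) = - \frac{1}{2} + \frac{z}{2}$)
$y{\left(-5 \right)} \left(215 - \sqrt{49 - 16}\right) - 184 = \left(- \frac{1}{2} + \frac{1}{2} \left(-5\right)\right) \left(215 - \sqrt{49 - 16}\right) - 184 = \left(- \frac{1}{2} - \frac{5}{2}\right) \left(215 - \sqrt{33}\right) - 184 = - 3 \left(215 - \sqrt{33}\right) - 184 = \left(-645 + 3 \sqrt{33}\right) - 184 = -829 + 3 \sqrt{33}$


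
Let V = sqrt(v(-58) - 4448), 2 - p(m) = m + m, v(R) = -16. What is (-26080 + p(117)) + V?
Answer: -26312 + 12*I*sqrt(31) ≈ -26312.0 + 66.813*I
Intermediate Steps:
p(m) = 2 - 2*m (p(m) = 2 - (m + m) = 2 - 2*m)
V = 12*I*sqrt(31) (V = sqrt(-16 - 4448) = sqrt(-4464) = 12*I*sqrt(31) ≈ 66.813*I)
(-26080 + p(117)) + V = (-26080 + (2 - 2*117)) + 12*I*sqrt(31) = (-26080 + (2 - 234)) + 12*I*sqrt(31) = (-26080 - 232) + 12*I*sqrt(31) = -26312 + 12*I*sqrt(31)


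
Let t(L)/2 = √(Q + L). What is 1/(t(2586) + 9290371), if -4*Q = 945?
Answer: 9290371/86310993308242 - √9399/86310993308242 ≈ 1.0764e-7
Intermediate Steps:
Q = -945/4 (Q = -¼*945 = -945/4 ≈ -236.25)
t(L) = 2*√(-945/4 + L)
1/(t(2586) + 9290371) = 1/(√(-945 + 4*2586) + 9290371) = 1/(√(-945 + 10344) + 9290371) = 1/(√9399 + 9290371) = 1/(9290371 + √9399)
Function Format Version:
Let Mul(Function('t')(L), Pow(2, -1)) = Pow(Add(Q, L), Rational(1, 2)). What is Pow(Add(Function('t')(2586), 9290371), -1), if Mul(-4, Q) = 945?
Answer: Add(Rational(9290371, 86310993308242), Mul(Rational(-1, 86310993308242), Pow(9399, Rational(1, 2)))) ≈ 1.0764e-7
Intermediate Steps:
Q = Rational(-945, 4) (Q = Mul(Rational(-1, 4), 945) = Rational(-945, 4) ≈ -236.25)
Function('t')(L) = Mul(2, Pow(Add(Rational(-945, 4), L), Rational(1, 2)))
Pow(Add(Function('t')(2586), 9290371), -1) = Pow(Add(Pow(Add(-945, Mul(4, 2586)), Rational(1, 2)), 9290371), -1) = Pow(Add(Pow(Add(-945, 10344), Rational(1, 2)), 9290371), -1) = Pow(Add(Pow(9399, Rational(1, 2)), 9290371), -1) = Pow(Add(9290371, Pow(9399, Rational(1, 2))), -1)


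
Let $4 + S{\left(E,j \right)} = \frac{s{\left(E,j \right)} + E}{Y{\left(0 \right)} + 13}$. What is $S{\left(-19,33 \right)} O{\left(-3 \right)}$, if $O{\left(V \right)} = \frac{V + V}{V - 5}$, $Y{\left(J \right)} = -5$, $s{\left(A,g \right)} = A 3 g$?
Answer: $- \frac{1449}{8} \approx -181.13$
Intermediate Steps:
$s{\left(A,g \right)} = 3 A g$
$S{\left(E,j \right)} = -4 + \frac{E}{8} + \frac{3 E j}{8}$ ($S{\left(E,j \right)} = -4 + \frac{3 E j + E}{-5 + 13} = -4 + \frac{E + 3 E j}{8} = -4 + \left(E + 3 E j\right) \frac{1}{8} = -4 + \left(\frac{E}{8} + \frac{3 E j}{8}\right) = -4 + \frac{E}{8} + \frac{3 E j}{8}$)
$O{\left(V \right)} = \frac{2 V}{-5 + V}$
$S{\left(-19,33 \right)} O{\left(-3 \right)} = \left(-4 + \frac{1}{8} \left(-19\right) + \frac{3}{8} \left(-19\right) 33\right) 2 \left(-3\right) \frac{1}{-5 - 3} = \left(-4 - \frac{19}{8} - \frac{1881}{8}\right) 2 \left(-3\right) \frac{1}{-8} = - \frac{483 \cdot 2 \left(-3\right) \left(- \frac{1}{8}\right)}{2} = \left(- \frac{483}{2}\right) \frac{3}{4} = - \frac{1449}{8}$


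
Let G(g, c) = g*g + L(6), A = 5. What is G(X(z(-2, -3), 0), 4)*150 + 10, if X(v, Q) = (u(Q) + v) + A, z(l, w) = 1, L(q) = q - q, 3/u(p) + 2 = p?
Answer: 6095/2 ≈ 3047.5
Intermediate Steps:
u(p) = 3/(-2 + p)
L(q) = 0
X(v, Q) = 5 + v + 3/(-2 + Q) (X(v, Q) = (3/(-2 + Q) + v) + 5 = (v + 3/(-2 + Q)) + 5 = 5 + v + 3/(-2 + Q))
G(g, c) = g² (G(g, c) = g*g + 0 = g² + 0 = g²)
G(X(z(-2, -3), 0), 4)*150 + 10 = ((3 + (-2 + 0)*(5 + 1))/(-2 + 0))²*150 + 10 = ((3 - 2*6)/(-2))²*150 + 10 = (-(3 - 12)/2)²*150 + 10 = (-½*(-9))²*150 + 10 = (9/2)²*150 + 10 = (81/4)*150 + 10 = 6075/2 + 10 = 6095/2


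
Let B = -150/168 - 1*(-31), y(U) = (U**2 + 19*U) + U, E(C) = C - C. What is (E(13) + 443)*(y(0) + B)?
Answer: 373449/28 ≈ 13337.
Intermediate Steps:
E(C) = 0
y(U) = U**2 + 20*U
B = 843/28 (B = -150*1/168 + 31 = -25/28 + 31 = 843/28 ≈ 30.107)
(E(13) + 443)*(y(0) + B) = (0 + 443)*(0*(20 + 0) + 843/28) = 443*(0*20 + 843/28) = 443*(0 + 843/28) = 443*(843/28) = 373449/28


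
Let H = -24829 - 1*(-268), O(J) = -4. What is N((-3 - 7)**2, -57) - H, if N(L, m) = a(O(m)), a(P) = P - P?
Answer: 24561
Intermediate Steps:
H = -24561 (H = -24829 + 268 = -24561)
a(P) = 0
N(L, m) = 0
N((-3 - 7)**2, -57) - H = 0 - 1*(-24561) = 0 + 24561 = 24561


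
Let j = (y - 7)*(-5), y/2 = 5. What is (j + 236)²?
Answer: 48841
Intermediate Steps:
y = 10 (y = 2*5 = 10)
j = -15 (j = (10 - 7)*(-5) = 3*(-5) = -15)
(j + 236)² = (-15 + 236)² = 221² = 48841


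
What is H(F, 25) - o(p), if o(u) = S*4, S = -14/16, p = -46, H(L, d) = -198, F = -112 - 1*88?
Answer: -389/2 ≈ -194.50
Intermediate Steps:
F = -200 (F = -112 - 88 = -200)
S = -7/8 (S = -14*1/16 = -7/8 ≈ -0.87500)
o(u) = -7/2 (o(u) = -7/8*4 = -7/2)
H(F, 25) - o(p) = -198 - 1*(-7/2) = -198 + 7/2 = -389/2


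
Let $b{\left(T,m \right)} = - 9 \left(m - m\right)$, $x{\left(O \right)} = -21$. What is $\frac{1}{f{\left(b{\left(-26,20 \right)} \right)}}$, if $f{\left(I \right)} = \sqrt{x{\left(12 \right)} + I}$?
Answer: $- \frac{i \sqrt{21}}{21} \approx - 0.21822 i$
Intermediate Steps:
$b{\left(T,m \right)} = 0$ ($b{\left(T,m \right)} = \left(-9\right) 0 = 0$)
$f{\left(I \right)} = \sqrt{-21 + I}$
$\frac{1}{f{\left(b{\left(-26,20 \right)} \right)}} = \frac{1}{\sqrt{-21 + 0}} = \frac{1}{\sqrt{-21}} = \frac{1}{i \sqrt{21}} = - \frac{i \sqrt{21}}{21}$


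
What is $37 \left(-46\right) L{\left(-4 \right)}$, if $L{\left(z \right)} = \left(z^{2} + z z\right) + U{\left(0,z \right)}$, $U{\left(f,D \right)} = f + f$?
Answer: $-54464$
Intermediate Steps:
$U{\left(f,D \right)} = 2 f$
$L{\left(z \right)} = 2 z^{2}$ ($L{\left(z \right)} = \left(z^{2} + z z\right) + 2 \cdot 0 = \left(z^{2} + z^{2}\right) + 0 = 2 z^{2} + 0 = 2 z^{2}$)
$37 \left(-46\right) L{\left(-4 \right)} = 37 \left(-46\right) 2 \left(-4\right)^{2} = - 1702 \cdot 2 \cdot 16 = \left(-1702\right) 32 = -54464$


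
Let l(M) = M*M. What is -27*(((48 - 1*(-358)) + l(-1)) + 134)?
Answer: -14607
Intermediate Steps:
l(M) = M²
-27*(((48 - 1*(-358)) + l(-1)) + 134) = -27*(((48 - 1*(-358)) + (-1)²) + 134) = -27*(((48 + 358) + 1) + 134) = -27*((406 + 1) + 134) = -27*(407 + 134) = -27*541 = -14607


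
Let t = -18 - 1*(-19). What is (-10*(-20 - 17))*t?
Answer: 370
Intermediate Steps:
t = 1 (t = -18 + 19 = 1)
(-10*(-20 - 17))*t = -10*(-20 - 17)*1 = -10*(-37)*1 = 370*1 = 370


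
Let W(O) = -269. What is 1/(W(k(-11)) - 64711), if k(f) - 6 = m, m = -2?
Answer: -1/64980 ≈ -1.5389e-5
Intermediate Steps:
k(f) = 4 (k(f) = 6 - 2 = 4)
1/(W(k(-11)) - 64711) = 1/(-269 - 64711) = 1/(-64980) = -1/64980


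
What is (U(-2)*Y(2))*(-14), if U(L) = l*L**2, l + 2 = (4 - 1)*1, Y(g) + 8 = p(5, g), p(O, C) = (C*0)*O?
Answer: 448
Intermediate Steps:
p(O, C) = 0 (p(O, C) = 0*O = 0)
Y(g) = -8 (Y(g) = -8 + 0 = -8)
l = 1 (l = -2 + (4 - 1)*1 = -2 + 3*1 = -2 + 3 = 1)
U(L) = L**2 (U(L) = 1*L**2 = L**2)
(U(-2)*Y(2))*(-14) = ((-2)**2*(-8))*(-14) = (4*(-8))*(-14) = -32*(-14) = 448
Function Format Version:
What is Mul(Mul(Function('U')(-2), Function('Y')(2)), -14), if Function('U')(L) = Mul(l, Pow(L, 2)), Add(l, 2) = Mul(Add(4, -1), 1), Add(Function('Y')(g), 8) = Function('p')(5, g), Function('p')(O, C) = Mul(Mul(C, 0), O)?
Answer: 448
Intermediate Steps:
Function('p')(O, C) = 0 (Function('p')(O, C) = Mul(0, O) = 0)
Function('Y')(g) = -8 (Function('Y')(g) = Add(-8, 0) = -8)
l = 1 (l = Add(-2, Mul(Add(4, -1), 1)) = Add(-2, Mul(3, 1)) = Add(-2, 3) = 1)
Function('U')(L) = Pow(L, 2) (Function('U')(L) = Mul(1, Pow(L, 2)) = Pow(L, 2))
Mul(Mul(Function('U')(-2), Function('Y')(2)), -14) = Mul(Mul(Pow(-2, 2), -8), -14) = Mul(Mul(4, -8), -14) = Mul(-32, -14) = 448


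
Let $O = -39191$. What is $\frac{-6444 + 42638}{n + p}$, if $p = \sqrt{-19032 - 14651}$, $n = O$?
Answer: $- \frac{709239527}{767984082} - \frac{18097 i \sqrt{33683}}{767984082} \approx -0.92351 - 0.0043247 i$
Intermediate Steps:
$n = -39191$
$p = i \sqrt{33683}$ ($p = \sqrt{-33683} = i \sqrt{33683} \approx 183.53 i$)
$\frac{-6444 + 42638}{n + p} = \frac{-6444 + 42638}{-39191 + i \sqrt{33683}} = \frac{36194}{-39191 + i \sqrt{33683}}$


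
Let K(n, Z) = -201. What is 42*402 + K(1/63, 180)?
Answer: 16683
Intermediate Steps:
42*402 + K(1/63, 180) = 42*402 - 201 = 16884 - 201 = 16683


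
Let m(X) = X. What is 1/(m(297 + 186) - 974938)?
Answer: -1/974455 ≈ -1.0262e-6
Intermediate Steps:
1/(m(297 + 186) - 974938) = 1/((297 + 186) - 974938) = 1/(483 - 974938) = 1/(-974455) = -1/974455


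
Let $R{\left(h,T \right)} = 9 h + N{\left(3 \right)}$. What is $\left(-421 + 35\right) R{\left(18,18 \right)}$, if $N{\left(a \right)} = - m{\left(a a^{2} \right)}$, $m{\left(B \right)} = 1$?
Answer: $-62146$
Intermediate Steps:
$N{\left(a \right)} = -1$ ($N{\left(a \right)} = \left(-1\right) 1 = -1$)
$R{\left(h,T \right)} = -1 + 9 h$ ($R{\left(h,T \right)} = 9 h - 1 = -1 + 9 h$)
$\left(-421 + 35\right) R{\left(18,18 \right)} = \left(-421 + 35\right) \left(-1 + 9 \cdot 18\right) = - 386 \left(-1 + 162\right) = \left(-386\right) 161 = -62146$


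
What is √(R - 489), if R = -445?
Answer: I*√934 ≈ 30.561*I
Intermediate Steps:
√(R - 489) = √(-445 - 489) = √(-934) = I*√934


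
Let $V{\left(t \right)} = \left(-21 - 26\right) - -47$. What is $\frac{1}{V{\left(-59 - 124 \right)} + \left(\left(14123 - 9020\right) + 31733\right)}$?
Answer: $\frac{1}{36836} \approx 2.7147 \cdot 10^{-5}$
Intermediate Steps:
$V{\left(t \right)} = 0$ ($V{\left(t \right)} = -47 + 47 = 0$)
$\frac{1}{V{\left(-59 - 124 \right)} + \left(\left(14123 - 9020\right) + 31733\right)} = \frac{1}{0 + \left(\left(14123 - 9020\right) + 31733\right)} = \frac{1}{0 + \left(5103 + 31733\right)} = \frac{1}{0 + 36836} = \frac{1}{36836}$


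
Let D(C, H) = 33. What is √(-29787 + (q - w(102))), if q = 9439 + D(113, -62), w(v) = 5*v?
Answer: 35*I*√17 ≈ 144.31*I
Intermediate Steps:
q = 9472 (q = 9439 + 33 = 9472)
√(-29787 + (q - w(102))) = √(-29787 + (9472 - 5*102)) = √(-29787 + (9472 - 1*510)) = √(-29787 + (9472 - 510)) = √(-29787 + 8962) = √(-20825) = 35*I*√17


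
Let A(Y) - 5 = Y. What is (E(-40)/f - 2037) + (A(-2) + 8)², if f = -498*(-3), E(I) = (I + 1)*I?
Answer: -476824/249 ≈ -1915.0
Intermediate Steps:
E(I) = I*(1 + I) (E(I) = (1 + I)*I = I*(1 + I))
A(Y) = 5 + Y
f = 1494
(E(-40)/f - 2037) + (A(-2) + 8)² = (-40*(1 - 40)/1494 - 2037) + ((5 - 2) + 8)² = (-40*(-39)*(1/1494) - 2037) + (3 + 8)² = (1560*(1/1494) - 2037) + 11² = (260/249 - 2037) + 121 = -506953/249 + 121 = -476824/249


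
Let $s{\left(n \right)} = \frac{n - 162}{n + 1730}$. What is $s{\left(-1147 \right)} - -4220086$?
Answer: $\frac{223664439}{53} \approx 4.2201 \cdot 10^{6}$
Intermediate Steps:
$s{\left(n \right)} = \frac{-162 + n}{1730 + n}$
$s{\left(-1147 \right)} - -4220086 = \frac{-162 - 1147}{1730 - 1147} - -4220086 = \frac{1}{583} \left(-1309\right) + 4220086 = - \frac{119}{53} + 4220086 = \frac{223664439}{53}$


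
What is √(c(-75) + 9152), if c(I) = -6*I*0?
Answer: 8*√143 ≈ 95.666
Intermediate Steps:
c(I) = 0
√(c(-75) + 9152) = √(0 + 9152) = √9152 = 8*√143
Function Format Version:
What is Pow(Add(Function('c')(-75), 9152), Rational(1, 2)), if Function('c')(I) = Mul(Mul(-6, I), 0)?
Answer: Mul(8, Pow(143, Rational(1, 2))) ≈ 95.666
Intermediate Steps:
Function('c')(I) = 0
Pow(Add(Function('c')(-75), 9152), Rational(1, 2)) = Pow(Add(0, 9152), Rational(1, 2)) = Pow(9152, Rational(1, 2)) = Mul(8, Pow(143, Rational(1, 2)))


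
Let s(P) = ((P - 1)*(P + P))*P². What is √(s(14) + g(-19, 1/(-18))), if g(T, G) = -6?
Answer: √71338 ≈ 267.09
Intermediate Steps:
s(P) = 2*P³*(-1 + P) (s(P) = ((-1 + P)*(2*P))*P² = (2*P*(-1 + P))*P² = 2*P³*(-1 + P))
√(s(14) + g(-19, 1/(-18))) = √(2*14³*(-1 + 14) - 6) = √(2*2744*13 - 6) = √(71344 - 6) = √71338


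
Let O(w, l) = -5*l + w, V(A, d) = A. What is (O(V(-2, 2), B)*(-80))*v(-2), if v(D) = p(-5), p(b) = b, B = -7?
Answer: 13200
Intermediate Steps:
O(w, l) = w - 5*l
v(D) = -5
(O(V(-2, 2), B)*(-80))*v(-2) = ((-2 - 5*(-7))*(-80))*(-5) = ((-2 + 35)*(-80))*(-5) = (33*(-80))*(-5) = -2640*(-5) = 13200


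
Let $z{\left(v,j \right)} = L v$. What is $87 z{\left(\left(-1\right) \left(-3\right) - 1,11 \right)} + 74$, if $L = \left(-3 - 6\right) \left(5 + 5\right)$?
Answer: $-15586$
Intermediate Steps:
$L = -90$ ($L = \left(-9\right) 10 = -90$)
$z{\left(v,j \right)} = - 90 v$
$87 z{\left(\left(-1\right) \left(-3\right) - 1,11 \right)} + 74 = 87 \left(- 90 \left(\left(-1\right) \left(-3\right) - 1\right)\right) + 74 = 87 \left(- 90 \left(3 - 1\right)\right) + 74 = 87 \left(\left(-90\right) 2\right) + 74 = 87 \left(-180\right) + 74 = -15660 + 74 = -15586$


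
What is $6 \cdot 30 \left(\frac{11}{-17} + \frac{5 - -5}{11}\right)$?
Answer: $\frac{8820}{187} \approx 47.166$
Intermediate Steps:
$6 \cdot 30 \left(\frac{11}{-17} + \frac{5 - -5}{11}\right) = 180 \left(11 \left(- \frac{1}{17}\right) + \left(5 + 5\right) \frac{1}{11}\right) = 180 \left(- \frac{11}{17} + 10 \cdot \frac{1}{11}\right) = 180 \left(- \frac{11}{17} + \frac{10}{11}\right) = 180 \cdot \frac{49}{187} = \frac{8820}{187}$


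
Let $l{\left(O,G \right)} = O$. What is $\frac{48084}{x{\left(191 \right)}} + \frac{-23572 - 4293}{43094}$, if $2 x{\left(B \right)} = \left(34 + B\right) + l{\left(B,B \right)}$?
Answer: $\frac{258291997}{1120444} \approx 230.53$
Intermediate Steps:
$x{\left(B \right)} = 17 + B$ ($x{\left(B \right)} = \frac{\left(34 + B\right) + B}{2} = \frac{34 + 2 B}{2} = 17 + B$)
$\frac{48084}{x{\left(191 \right)}} + \frac{-23572 - 4293}{43094} = \frac{48084}{17 + 191} + \frac{-23572 - 4293}{43094} = \frac{48084}{208} + \left(-23572 - 4293\right) \frac{1}{43094} = 48084 \cdot \frac{1}{208} - \frac{27865}{43094} = \frac{12021}{52} - \frac{27865}{43094} = \frac{258291997}{1120444}$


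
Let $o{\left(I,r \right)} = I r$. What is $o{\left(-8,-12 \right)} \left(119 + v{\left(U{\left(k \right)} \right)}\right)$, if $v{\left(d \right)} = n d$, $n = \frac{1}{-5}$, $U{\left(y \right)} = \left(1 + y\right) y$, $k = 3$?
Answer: $\frac{55968}{5} \approx 11194.0$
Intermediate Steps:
$U{\left(y \right)} = y \left(1 + y\right)$
$n = - \frac{1}{5} \approx -0.2$
$v{\left(d \right)} = - \frac{d}{5}$
$o{\left(-8,-12 \right)} \left(119 + v{\left(U{\left(k \right)} \right)}\right) = \left(-8\right) \left(-12\right) \left(119 - \frac{3 \left(1 + 3\right)}{5}\right) = 96 \left(119 - \frac{3 \cdot 4}{5}\right) = 96 \left(119 - \frac{12}{5}\right) = 96 \cdot \frac{583}{5} = \frac{55968}{5}$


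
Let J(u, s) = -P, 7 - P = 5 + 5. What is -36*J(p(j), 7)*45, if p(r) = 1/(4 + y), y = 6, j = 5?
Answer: -4860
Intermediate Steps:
P = -3 (P = 7 - (5 + 5) = 7 - 1*10 = 7 - 10 = -3)
p(r) = ⅒ (p(r) = 1/(4 + 6) = 1/10 = ⅒)
J(u, s) = 3 (J(u, s) = -1*(-3) = 3)
-36*J(p(j), 7)*45 = -36*3*45 = -108*45 = -4860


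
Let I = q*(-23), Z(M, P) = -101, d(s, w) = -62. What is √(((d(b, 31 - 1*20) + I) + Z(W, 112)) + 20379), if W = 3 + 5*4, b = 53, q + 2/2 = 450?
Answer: √9889 ≈ 99.443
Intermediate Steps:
q = 449 (q = -1 + 450 = 449)
W = 23 (W = 3 + 20 = 23)
I = -10327 (I = 449*(-23) = -10327)
√(((d(b, 31 - 1*20) + I) + Z(W, 112)) + 20379) = √(((-62 - 10327) - 101) + 20379) = √((-10389 - 101) + 20379) = √(-10490 + 20379) = √9889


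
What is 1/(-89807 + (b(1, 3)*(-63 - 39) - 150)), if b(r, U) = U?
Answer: -1/90263 ≈ -1.1079e-5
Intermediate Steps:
1/(-89807 + (b(1, 3)*(-63 - 39) - 150)) = 1/(-89807 + (3*(-63 - 39) - 150)) = 1/(-89807 + (3*(-102) - 150)) = 1/(-89807 + (-306 - 150)) = 1/(-89807 - 456) = 1/(-90263) = -1/90263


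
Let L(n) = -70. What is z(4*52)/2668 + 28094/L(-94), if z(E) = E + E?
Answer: -9365709/23345 ≈ -401.19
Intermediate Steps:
z(E) = 2*E
z(4*52)/2668 + 28094/L(-94) = (2*(4*52))/2668 + 28094/(-70) = (2*208)*(1/2668) + 28094*(-1/70) = 416*(1/2668) - 14047/35 = 104/667 - 14047/35 = -9365709/23345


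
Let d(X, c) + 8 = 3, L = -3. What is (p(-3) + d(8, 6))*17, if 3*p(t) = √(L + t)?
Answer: -85 + 17*I*√6/3 ≈ -85.0 + 13.88*I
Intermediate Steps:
d(X, c) = -5 (d(X, c) = -8 + 3 = -5)
p(t) = √(-3 + t)/3
(p(-3) + d(8, 6))*17 = (√(-3 - 3)/3 - 5)*17 = (√(-6)/3 - 5)*17 = ((I*√6)/3 - 5)*17 = (I*√6/3 - 5)*17 = (-5 + I*√6/3)*17 = -85 + 17*I*√6/3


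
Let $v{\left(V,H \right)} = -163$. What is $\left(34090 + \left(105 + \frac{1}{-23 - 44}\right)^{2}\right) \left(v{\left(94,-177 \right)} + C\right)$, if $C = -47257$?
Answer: $- \frac{9602889811720}{4489} \approx -2.1392 \cdot 10^{9}$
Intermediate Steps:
$\left(34090 + \left(105 + \frac{1}{-23 - 44}\right)^{2}\right) \left(v{\left(94,-177 \right)} + C\right) = \left(34090 + \left(105 + \frac{1}{-23 - 44}\right)^{2}\right) \left(-163 - 47257\right) = \left(34090 + \left(105 + \frac{1}{-67}\right)^{2}\right) \left(-47420\right) = \left(34090 + \left(105 - \frac{1}{67}\right)^{2}\right) \left(-47420\right) = \left(34090 + \left(\frac{7034}{67}\right)^{2}\right) \left(-47420\right) = \left(34090 + \frac{49477156}{4489}\right) \left(-47420\right) = \frac{202507166}{4489} \left(-47420\right) = - \frac{9602889811720}{4489}$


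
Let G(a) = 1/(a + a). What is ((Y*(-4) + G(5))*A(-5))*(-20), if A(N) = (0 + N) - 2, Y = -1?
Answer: 574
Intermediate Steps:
A(N) = -2 + N (A(N) = N - 2 = -2 + N)
G(a) = 1/(2*a)
((Y*(-4) + G(5))*A(-5))*(-20) = ((-1*(-4) + (½)/5)*(-2 - 5))*(-20) = ((4 + (½)*(⅕))*(-7))*(-20) = ((4 + ⅒)*(-7))*(-20) = ((41/10)*(-7))*(-20) = -287/10*(-20) = 574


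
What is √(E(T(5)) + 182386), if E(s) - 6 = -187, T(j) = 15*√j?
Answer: 3*√20245 ≈ 426.85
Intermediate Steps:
E(s) = -181 (E(s) = 6 - 187 = -181)
√(E(T(5)) + 182386) = √(-181 + 182386) = √182205 = 3*√20245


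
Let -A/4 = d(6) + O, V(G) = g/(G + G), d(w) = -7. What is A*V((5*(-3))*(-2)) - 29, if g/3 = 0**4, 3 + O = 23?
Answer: -29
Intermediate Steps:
O = 20 (O = -3 + 23 = 20)
g = 0 (g = 3*0**4 = 3*0 = 0)
V(G) = 0 (V(G) = 0/(G + G) = 0/((2*G)) = 0*(1/(2*G)) = 0)
A = -52 (A = -4*(-7 + 20) = -4*13 = -52)
A*V((5*(-3))*(-2)) - 29 = -52*0 - 29 = 0 - 29 = -29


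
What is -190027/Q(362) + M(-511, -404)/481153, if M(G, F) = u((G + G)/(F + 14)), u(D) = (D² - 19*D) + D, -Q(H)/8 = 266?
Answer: 3476700863369683/38933553531600 ≈ 89.298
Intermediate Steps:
Q(H) = -2128 (Q(H) = -8*266 = -2128)
u(D) = D² - 18*D
M(G, F) = 2*G*(-18 + 2*G/(14 + F))/(14 + F) (M(G, F) = ((G + G)/(F + 14))*(-18 + (G + G)/(F + 14)) = ((2*G)/(14 + F))*(-18 + (2*G)/(14 + F)) = (2*G/(14 + F))*(-18 + 2*G/(14 + F)) = 2*G*(-18 + 2*G/(14 + F))/(14 + F))
-190027/Q(362) + M(-511, -404)/481153 = -190027/(-2128) + (4*(-511)*(-126 - 511 - 9*(-404))/(14 - 404)²)/481153 = -190027*(-1/2128) + (4*(-511)*(-126 - 511 + 3636)/(-390)²)*(1/481153) = 190027/2128 + (4*(-511)*(1/152100)*2999)*(1/481153) = 190027/2128 - 1532489/38025*1/481153 = 190027/2128 - 1532489/18295842825 = 3476700863369683/38933553531600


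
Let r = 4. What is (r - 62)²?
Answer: 3364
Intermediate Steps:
(r - 62)² = (4 - 62)² = (-58)² = 3364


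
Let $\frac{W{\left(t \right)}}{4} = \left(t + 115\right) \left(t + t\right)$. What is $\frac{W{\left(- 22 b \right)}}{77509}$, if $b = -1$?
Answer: $\frac{24112}{77509} \approx 0.31109$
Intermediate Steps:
$W{\left(t \right)} = 8 t \left(115 + t\right)$ ($W{\left(t \right)} = 4 \left(t + 115\right) \left(t + t\right) = 4 \left(115 + t\right) 2 t = 4 \cdot 2 t \left(115 + t\right) = 8 t \left(115 + t\right)$)
$\frac{W{\left(- 22 b \right)}}{77509} = \frac{8 \left(\left(-22\right) \left(-1\right)\right) \left(115 - -22\right)}{77509} = 8 \cdot 22 \left(115 + 22\right) \frac{1}{77509} = 8 \cdot 22 \cdot 137 \cdot \frac{1}{77509} = 24112 \cdot \frac{1}{77509} = \frac{24112}{77509}$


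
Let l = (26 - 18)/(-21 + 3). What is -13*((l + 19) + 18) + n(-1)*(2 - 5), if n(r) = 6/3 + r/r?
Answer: -4358/9 ≈ -484.22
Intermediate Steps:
n(r) = 3 (n(r) = 6*(⅓) + 1 = 2 + 1 = 3)
l = -4/9 (l = 8/(-18) = 8*(-1/18) = -4/9 ≈ -0.44444)
-13*((l + 19) + 18) + n(-1)*(2 - 5) = -13*((-4/9 + 19) + 18) + 3*(2 - 5) = -13*(167/9 + 18) + 3*(-3) = -13*329/9 - 9 = -4277/9 - 9 = -4358/9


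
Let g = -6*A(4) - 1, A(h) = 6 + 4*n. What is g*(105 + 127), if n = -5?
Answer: 19256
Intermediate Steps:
A(h) = -14 (A(h) = 6 + 4*(-5) = 6 - 20 = -14)
g = 83 (g = -6*(-14) - 1 = 84 - 1 = 83)
g*(105 + 127) = 83*(105 + 127) = 83*232 = 19256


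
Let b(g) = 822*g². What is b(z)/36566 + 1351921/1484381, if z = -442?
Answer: 119212501751767/27138937823 ≈ 4392.7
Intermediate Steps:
b(z)/36566 + 1351921/1484381 = (822*(-442)²)/36566 + 1351921/1484381 = (822*195364)*(1/36566) + 1351921*(1/1484381) = 160589208*(1/36566) + 1351921/1484381 = 80294604/18283 + 1351921/1484381 = 119212501751767/27138937823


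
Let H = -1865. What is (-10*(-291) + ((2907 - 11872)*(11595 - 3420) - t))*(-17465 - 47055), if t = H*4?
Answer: 4727929142600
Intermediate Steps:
t = -7460 (t = -1865*4 = -7460)
(-10*(-291) + ((2907 - 11872)*(11595 - 3420) - t))*(-17465 - 47055) = (-10*(-291) + ((2907 - 11872)*(11595 - 3420) - 1*(-7460)))*(-17465 - 47055) = (2910 + (-8965*8175 + 7460))*(-64520) = (2910 + (-73288875 + 7460))*(-64520) = (2910 - 73281415)*(-64520) = -73278505*(-64520) = 4727929142600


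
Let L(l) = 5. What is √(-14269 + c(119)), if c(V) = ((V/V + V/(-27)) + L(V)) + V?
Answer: I*√1146021/9 ≈ 118.95*I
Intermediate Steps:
c(V) = 6 + 26*V/27 (c(V) = ((V/V + V/(-27)) + 5) + V = ((1 + V*(-1/27)) + 5) + V = ((1 - V/27) + 5) + V = (6 - V/27) + V = 6 + 26*V/27)
√(-14269 + c(119)) = √(-14269 + (6 + (26/27)*119)) = √(-14269 + (6 + 3094/27)) = √(-14269 + 3256/27) = √(-382007/27) = I*√1146021/9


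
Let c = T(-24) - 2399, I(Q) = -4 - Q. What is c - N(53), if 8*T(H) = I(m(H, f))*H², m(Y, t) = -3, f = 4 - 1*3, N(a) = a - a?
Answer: -2471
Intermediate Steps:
N(a) = 0
f = 1 (f = 4 - 3 = 1)
T(H) = -H²/8 (T(H) = ((-4 - 1*(-3))*H²)/8 = ((-4 + 3)*H²)/8 = (-H²)/8 = -H²/8)
c = -2471 (c = -⅛*(-24)² - 2399 = -⅛*576 - 2399 = -72 - 2399 = -2471)
c - N(53) = -2471 - 1*0 = -2471 + 0 = -2471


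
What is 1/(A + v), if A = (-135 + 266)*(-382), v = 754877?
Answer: 1/704835 ≈ 1.4188e-6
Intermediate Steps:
A = -50042 (A = 131*(-382) = -50042)
1/(A + v) = 1/(-50042 + 754877) = 1/704835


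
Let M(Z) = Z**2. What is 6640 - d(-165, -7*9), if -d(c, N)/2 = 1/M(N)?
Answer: 26354162/3969 ≈ 6640.0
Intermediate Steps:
d(c, N) = -2/N**2
6640 - d(-165, -7*9) = 6640 - (-2)/(-7*9)**2 = 6640 - (-2)/(-63)**2 = 6640 - (-2)/3969 = 6640 - 1*(-2/3969) = 6640 + 2/3969 = 26354162/3969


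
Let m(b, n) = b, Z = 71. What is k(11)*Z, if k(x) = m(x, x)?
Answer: 781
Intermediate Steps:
k(x) = x
k(11)*Z = 11*71 = 781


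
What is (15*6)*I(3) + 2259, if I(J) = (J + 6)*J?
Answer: 4689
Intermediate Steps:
I(J) = J*(6 + J) (I(J) = (6 + J)*J = J*(6 + J))
(15*6)*I(3) + 2259 = (15*6)*(3*(6 + 3)) + 2259 = 90*(3*9) + 2259 = 90*27 + 2259 = 2430 + 2259 = 4689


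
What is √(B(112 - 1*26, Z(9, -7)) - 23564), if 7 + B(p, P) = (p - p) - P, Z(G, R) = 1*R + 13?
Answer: I*√23577 ≈ 153.55*I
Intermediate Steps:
Z(G, R) = 13 + R (Z(G, R) = R + 13 = 13 + R)
B(p, P) = -7 - P (B(p, P) = -7 + ((p - p) - P) = -7 + (0 - P) = -7 - P)
√(B(112 - 1*26, Z(9, -7)) - 23564) = √((-7 - (13 - 7)) - 23564) = √((-7 - 1*6) - 23564) = √((-7 - 6) - 23564) = √(-13 - 23564) = √(-23577) = I*√23577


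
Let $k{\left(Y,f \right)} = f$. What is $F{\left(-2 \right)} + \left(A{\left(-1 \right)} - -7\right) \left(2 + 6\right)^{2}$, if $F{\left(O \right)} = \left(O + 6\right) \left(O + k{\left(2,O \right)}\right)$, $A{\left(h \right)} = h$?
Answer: $368$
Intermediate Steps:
$F{\left(O \right)} = 2 O \left(6 + O\right)$ ($F{\left(O \right)} = \left(O + 6\right) \left(O + O\right) = \left(6 + O\right) 2 O = 2 O \left(6 + O\right)$)
$F{\left(-2 \right)} + \left(A{\left(-1 \right)} - -7\right) \left(2 + 6\right)^{2} = 2 \left(-2\right) \left(6 - 2\right) + \left(-1 - -7\right) \left(2 + 6\right)^{2} = 2 \left(-2\right) 4 + \left(-1 + 7\right) 8^{2} = -16 + 6 \cdot 64 = -16 + 384 = 368$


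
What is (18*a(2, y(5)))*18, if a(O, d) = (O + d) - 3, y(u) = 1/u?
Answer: -1296/5 ≈ -259.20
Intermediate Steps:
a(O, d) = -3 + O + d
(18*a(2, y(5)))*18 = (18*(-3 + 2 + 1/5))*18 = (18*(-3 + 2 + ⅕))*18 = (18*(-⅘))*18 = -72/5*18 = -1296/5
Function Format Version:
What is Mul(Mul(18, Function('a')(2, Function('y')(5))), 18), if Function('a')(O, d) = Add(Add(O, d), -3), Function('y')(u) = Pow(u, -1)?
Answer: Rational(-1296, 5) ≈ -259.20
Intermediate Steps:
Function('a')(O, d) = Add(-3, O, d)
Mul(Mul(18, Function('a')(2, Function('y')(5))), 18) = Mul(Mul(18, Add(-3, 2, Pow(5, -1))), 18) = Mul(Mul(18, Add(-3, 2, Rational(1, 5))), 18) = Mul(Mul(18, Rational(-4, 5)), 18) = Mul(Rational(-72, 5), 18) = Rational(-1296, 5)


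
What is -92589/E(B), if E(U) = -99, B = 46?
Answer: 30863/33 ≈ 935.24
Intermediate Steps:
-92589/E(B) = -92589/(-99) = -92589*(-1/99) = 30863/33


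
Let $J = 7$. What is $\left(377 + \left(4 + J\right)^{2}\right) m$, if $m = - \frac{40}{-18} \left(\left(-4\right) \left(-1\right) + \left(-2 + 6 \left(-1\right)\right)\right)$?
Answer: $- \frac{13280}{3} \approx -4426.7$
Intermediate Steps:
$m = - \frac{80}{9}$ ($m = \left(-40\right) \left(- \frac{1}{18}\right) \left(4 - 8\right) = \frac{20 \left(4 - 8\right)}{9} = \frac{20}{9} \left(-4\right) = - \frac{80}{9} \approx -8.8889$)
$\left(377 + \left(4 + J\right)^{2}\right) m = \left(377 + \left(4 + 7\right)^{2}\right) \left(- \frac{80}{9}\right) = \left(377 + 11^{2}\right) \left(- \frac{80}{9}\right) = \left(377 + 121\right) \left(- \frac{80}{9}\right) = 498 \left(- \frac{80}{9}\right) = - \frac{13280}{3}$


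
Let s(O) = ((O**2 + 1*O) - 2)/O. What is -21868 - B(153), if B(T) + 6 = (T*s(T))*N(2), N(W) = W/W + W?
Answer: -92542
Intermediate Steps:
s(O) = (-2 + O + O**2)/O (s(O) = ((O**2 + O) - 2)/O = ((O + O**2) - 2)/O = (-2 + O + O**2)/O)
N(W) = 1 + W
B(T) = -6 + 3*T*(1 + T - 2/T) (B(T) = -6 + (T*(1 + T - 2/T))*(1 + 2) = -6 + (T*(1 + T - 2/T))*3 = -6 + 3*T*(1 + T - 2/T))
-21868 - B(153) = -21868 - (-12 + 3*153*(1 + 153)) = -21868 - (-12 + 3*153*154) = -21868 - (-12 + 70686) = -21868 - 1*70674 = -21868 - 70674 = -92542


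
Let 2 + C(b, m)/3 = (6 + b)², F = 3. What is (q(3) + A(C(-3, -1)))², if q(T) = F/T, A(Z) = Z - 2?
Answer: 400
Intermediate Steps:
C(b, m) = -6 + 3*(6 + b)²
A(Z) = -2 + Z
q(T) = 3/T
(q(3) + A(C(-3, -1)))² = (3/3 + (-2 + (-6 + 3*(6 - 3)²)))² = (3*(⅓) + (-2 + (-6 + 3*3²)))² = (1 + (-2 + (-6 + 3*9)))² = (1 + (-2 + (-6 + 27)))² = (1 + (-2 + 21))² = (1 + 19)² = 20² = 400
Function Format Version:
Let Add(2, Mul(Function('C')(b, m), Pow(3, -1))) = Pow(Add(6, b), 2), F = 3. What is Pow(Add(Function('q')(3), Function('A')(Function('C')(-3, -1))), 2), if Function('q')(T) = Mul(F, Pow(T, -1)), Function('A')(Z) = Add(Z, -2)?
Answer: 400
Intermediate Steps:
Function('C')(b, m) = Add(-6, Mul(3, Pow(Add(6, b), 2)))
Function('A')(Z) = Add(-2, Z)
Function('q')(T) = Mul(3, Pow(T, -1))
Pow(Add(Function('q')(3), Function('A')(Function('C')(-3, -1))), 2) = Pow(Add(Mul(3, Pow(3, -1)), Add(-2, Add(-6, Mul(3, Pow(Add(6, -3), 2))))), 2) = Pow(Add(Mul(3, Rational(1, 3)), Add(-2, Add(-6, Mul(3, Pow(3, 2))))), 2) = Pow(Add(1, Add(-2, Add(-6, Mul(3, 9)))), 2) = Pow(Add(1, Add(-2, Add(-6, 27))), 2) = Pow(Add(1, Add(-2, 21)), 2) = Pow(Add(1, 19), 2) = Pow(20, 2) = 400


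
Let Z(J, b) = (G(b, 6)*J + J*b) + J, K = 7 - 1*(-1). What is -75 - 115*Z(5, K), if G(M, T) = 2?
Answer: -6400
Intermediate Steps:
K = 8 (K = 7 + 1 = 8)
Z(J, b) = 3*J + J*b (Z(J, b) = (2*J + J*b) + J = 3*J + J*b)
-75 - 115*Z(5, K) = -75 - 575*(3 + 8) = -75 - 575*11 = -75 - 115*55 = -75 - 6325 = -6400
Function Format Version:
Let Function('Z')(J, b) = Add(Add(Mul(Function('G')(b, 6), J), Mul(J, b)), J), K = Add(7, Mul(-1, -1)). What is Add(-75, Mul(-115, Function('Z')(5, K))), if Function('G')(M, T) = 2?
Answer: -6400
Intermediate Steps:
K = 8 (K = Add(7, 1) = 8)
Function('Z')(J, b) = Add(Mul(3, J), Mul(J, b)) (Function('Z')(J, b) = Add(Add(Mul(2, J), Mul(J, b)), J) = Add(Mul(3, J), Mul(J, b)))
Add(-75, Mul(-115, Function('Z')(5, K))) = Add(-75, Mul(-115, Mul(5, Add(3, 8)))) = Add(-75, Mul(-115, Mul(5, 11))) = Add(-75, Mul(-115, 55)) = Add(-75, -6325) = -6400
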